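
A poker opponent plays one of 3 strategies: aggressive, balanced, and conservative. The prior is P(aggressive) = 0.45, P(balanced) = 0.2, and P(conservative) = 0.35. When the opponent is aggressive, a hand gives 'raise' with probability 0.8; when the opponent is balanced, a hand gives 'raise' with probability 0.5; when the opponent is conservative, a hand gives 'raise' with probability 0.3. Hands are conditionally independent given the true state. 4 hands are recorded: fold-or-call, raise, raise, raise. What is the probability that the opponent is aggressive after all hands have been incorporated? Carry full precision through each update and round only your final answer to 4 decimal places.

0.7068

After 'fold-or-call': normaliser = 0.2·0.4500 + 0.5·0.2000 + 0.7·0.3500; P(aggressive) ≈ 0.2069, P(balanced) ≈ 0.2299, P(conservative) ≈ 0.5632
After 'raise': normaliser = 0.8·0.2069 + 0.5·0.2299 + 0.3·0.5632; P(aggressive) ≈ 0.3683, P(balanced) ≈ 0.2558, P(conservative) ≈ 0.3760
After 'raise': normaliser = 0.8·0.3683 + 0.5·0.2558 + 0.3·0.3760; P(aggressive) ≈ 0.5504, P(balanced) ≈ 0.2389, P(conservative) ≈ 0.2107
After 'raise': normaliser = 0.8·0.5504 + 0.5·0.2389 + 0.3·0.2107; P(aggressive) ≈ 0.7068, P(balanced) ≈ 0.1917, P(conservative) ≈ 0.1015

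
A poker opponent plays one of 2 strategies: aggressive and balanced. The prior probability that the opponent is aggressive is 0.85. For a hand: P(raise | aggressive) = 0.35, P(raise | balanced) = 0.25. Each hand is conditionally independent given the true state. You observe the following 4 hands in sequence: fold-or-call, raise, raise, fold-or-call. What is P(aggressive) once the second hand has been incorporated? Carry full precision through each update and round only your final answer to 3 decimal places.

0.873

Each posterior becomes the prior for the next update.
After 'fold-or-call': P(aggressive) = 0.65·0.8500 / (0.65·0.8500 + 0.75·0.1500) ≈ 0.8308
After 'raise': P(aggressive) = 0.35·0.8308 / (0.35·0.8308 + 0.25·0.1692) ≈ 0.8730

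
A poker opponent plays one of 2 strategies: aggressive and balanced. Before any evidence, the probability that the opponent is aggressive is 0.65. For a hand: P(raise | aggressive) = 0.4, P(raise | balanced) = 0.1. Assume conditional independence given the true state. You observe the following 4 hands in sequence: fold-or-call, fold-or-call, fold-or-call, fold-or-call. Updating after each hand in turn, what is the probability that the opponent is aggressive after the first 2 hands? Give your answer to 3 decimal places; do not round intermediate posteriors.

After 'fold-or-call': P(aggressive) = 0.6·0.6500 / (0.6·0.6500 + 0.9·0.3500) ≈ 0.5532
After 'fold-or-call': P(aggressive) = 0.6·0.5532 / (0.6·0.5532 + 0.9·0.4468) ≈ 0.4522

0.452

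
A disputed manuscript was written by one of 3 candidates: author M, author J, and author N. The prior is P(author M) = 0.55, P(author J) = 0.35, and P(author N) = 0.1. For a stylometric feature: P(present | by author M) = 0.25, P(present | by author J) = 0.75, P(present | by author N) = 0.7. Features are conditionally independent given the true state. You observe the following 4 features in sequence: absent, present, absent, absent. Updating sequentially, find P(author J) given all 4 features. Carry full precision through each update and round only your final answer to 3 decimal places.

After 'absent': normaliser = 0.75·0.5500 + 0.25·0.3500 + 0.3·0.1000; P(author M) ≈ 0.7783, P(author J) ≈ 0.1651, P(author N) ≈ 0.0566
After 'present': normaliser = 0.25·0.7783 + 0.75·0.1651 + 0.7·0.0566; P(author M) ≈ 0.5435, P(author J) ≈ 0.3458, P(author N) ≈ 0.1107
After 'absent': normaliser = 0.75·0.5435 + 0.25·0.3458 + 0.3·0.1107; P(author M) ≈ 0.7731, P(author J) ≈ 0.1640, P(author N) ≈ 0.0630
After 'absent': normaliser = 0.75·0.7731 + 0.25·0.1640 + 0.3·0.0630; P(author M) ≈ 0.9064, P(author J) ≈ 0.0641, P(author N) ≈ 0.0295

0.064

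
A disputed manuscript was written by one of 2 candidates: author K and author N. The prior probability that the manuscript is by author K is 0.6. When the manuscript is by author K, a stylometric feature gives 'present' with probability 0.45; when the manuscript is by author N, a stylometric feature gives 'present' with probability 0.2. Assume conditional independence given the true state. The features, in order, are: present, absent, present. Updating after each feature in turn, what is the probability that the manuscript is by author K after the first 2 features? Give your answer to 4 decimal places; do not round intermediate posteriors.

After 'present': P(author K) = 0.45·0.6000 / (0.45·0.6000 + 0.2·0.4000) ≈ 0.7714
After 'absent': P(author K) = 0.55·0.7714 / (0.55·0.7714 + 0.8·0.2286) ≈ 0.6988

0.6988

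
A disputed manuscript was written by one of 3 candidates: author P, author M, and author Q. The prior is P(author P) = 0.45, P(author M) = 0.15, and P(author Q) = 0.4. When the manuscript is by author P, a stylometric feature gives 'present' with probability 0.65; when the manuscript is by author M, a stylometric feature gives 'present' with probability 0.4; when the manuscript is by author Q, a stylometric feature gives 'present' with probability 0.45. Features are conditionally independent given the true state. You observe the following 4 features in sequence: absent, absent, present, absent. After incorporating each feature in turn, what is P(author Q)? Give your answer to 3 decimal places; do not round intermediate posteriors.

0.540

After 'absent': normaliser = 0.35·0.4500 + 0.6·0.1500 + 0.55·0.4000; P(author P) ≈ 0.3369, P(author M) ≈ 0.1925, P(author Q) ≈ 0.4706
After 'absent': normaliser = 0.35·0.3369 + 0.6·0.1925 + 0.55·0.4706; P(author P) ≈ 0.2395, P(author M) ≈ 0.2347, P(author Q) ≈ 0.5258
After 'present': normaliser = 0.65·0.2395 + 0.4·0.2347 + 0.45·0.5258; P(author P) ≈ 0.3203, P(author M) ≈ 0.1931, P(author Q) ≈ 0.4867
After 'absent': normaliser = 0.35·0.3203 + 0.6·0.1931 + 0.55·0.4867; P(author P) ≈ 0.2262, P(author M) ≈ 0.2337, P(author Q) ≈ 0.5401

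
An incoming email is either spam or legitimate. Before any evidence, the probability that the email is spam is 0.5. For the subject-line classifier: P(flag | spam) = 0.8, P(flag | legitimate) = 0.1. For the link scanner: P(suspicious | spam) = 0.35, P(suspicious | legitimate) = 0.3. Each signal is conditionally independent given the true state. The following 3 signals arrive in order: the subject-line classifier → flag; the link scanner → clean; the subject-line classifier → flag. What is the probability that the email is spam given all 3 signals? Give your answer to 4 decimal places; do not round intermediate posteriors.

After the subject-line classifier='flag': P(spam) = 0.8·0.5000 / (0.8·0.5000 + 0.1·0.5000) ≈ 0.8889
After the link scanner='clean': P(spam) = 0.65·0.8889 / (0.65·0.8889 + 0.7·0.1111) ≈ 0.8814
After the subject-line classifier='flag': P(spam) = 0.8·0.8814 / (0.8·0.8814 + 0.1·0.1186) ≈ 0.9835

0.9835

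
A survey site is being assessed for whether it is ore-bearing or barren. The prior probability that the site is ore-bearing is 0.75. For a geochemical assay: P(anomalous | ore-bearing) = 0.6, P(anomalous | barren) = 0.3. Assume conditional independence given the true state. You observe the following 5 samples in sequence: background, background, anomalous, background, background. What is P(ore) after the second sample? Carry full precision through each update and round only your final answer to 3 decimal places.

0.495

After 'background': P(ore) = 0.4·0.7500 / (0.4·0.7500 + 0.7·0.2500) ≈ 0.6316
After 'background': P(ore) = 0.4·0.6316 / (0.4·0.6316 + 0.7·0.3684) ≈ 0.4948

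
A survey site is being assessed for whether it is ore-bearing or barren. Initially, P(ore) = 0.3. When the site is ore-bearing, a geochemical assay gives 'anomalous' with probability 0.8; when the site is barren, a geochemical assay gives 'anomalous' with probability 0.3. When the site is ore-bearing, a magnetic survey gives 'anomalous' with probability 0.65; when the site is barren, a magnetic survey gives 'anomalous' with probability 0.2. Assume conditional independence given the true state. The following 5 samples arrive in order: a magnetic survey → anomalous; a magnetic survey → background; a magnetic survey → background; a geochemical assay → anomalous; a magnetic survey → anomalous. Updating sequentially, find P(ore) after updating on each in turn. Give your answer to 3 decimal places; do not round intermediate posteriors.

0.698

After a magnetic survey='anomalous': P(ore) = 0.65·0.3000 / (0.65·0.3000 + 0.2·0.7000) ≈ 0.5821
After a magnetic survey='background': P(ore) = 0.35·0.5821 / (0.35·0.5821 + 0.8·0.4179) ≈ 0.3786
After a magnetic survey='background': P(ore) = 0.35·0.3786 / (0.35·0.3786 + 0.8·0.6214) ≈ 0.2105
After a geochemical assay='anomalous': P(ore) = 0.8·0.2105 / (0.8·0.2105 + 0.3·0.7895) ≈ 0.4155
After a magnetic survey='anomalous': P(ore) = 0.65·0.4155 / (0.65·0.4155 + 0.2·0.5845) ≈ 0.6979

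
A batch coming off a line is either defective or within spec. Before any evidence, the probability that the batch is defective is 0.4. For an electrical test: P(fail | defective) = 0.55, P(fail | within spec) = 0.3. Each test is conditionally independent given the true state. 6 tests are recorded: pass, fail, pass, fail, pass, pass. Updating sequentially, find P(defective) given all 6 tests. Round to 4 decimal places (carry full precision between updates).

After 'pass': P(defective) = 0.45·0.4000 / (0.45·0.4000 + 0.7·0.6000) ≈ 0.3000
After 'fail': P(defective) = 0.55·0.3000 / (0.55·0.3000 + 0.3·0.7000) ≈ 0.4400
After 'pass': P(defective) = 0.45·0.4400 / (0.45·0.4400 + 0.7·0.5600) ≈ 0.3356
After 'fail': P(defective) = 0.55·0.3356 / (0.55·0.3356 + 0.3·0.6644) ≈ 0.4808
After 'pass': P(defective) = 0.45·0.4808 / (0.45·0.4808 + 0.7·0.5192) ≈ 0.3732
After 'pass': P(defective) = 0.45·0.3732 / (0.45·0.3732 + 0.7·0.6268) ≈ 0.2768

0.2768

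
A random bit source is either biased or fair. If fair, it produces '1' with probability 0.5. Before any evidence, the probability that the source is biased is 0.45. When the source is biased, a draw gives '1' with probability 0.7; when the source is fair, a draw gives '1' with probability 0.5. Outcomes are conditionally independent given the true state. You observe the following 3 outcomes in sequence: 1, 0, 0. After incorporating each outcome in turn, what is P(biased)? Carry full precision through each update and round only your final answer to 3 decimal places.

0.292

After '1': P(biased) = 0.7·0.4500 / (0.7·0.4500 + 0.5·0.5500) ≈ 0.5339
After '0': P(biased) = 0.3·0.5339 / (0.3·0.5339 + 0.5·0.4661) ≈ 0.4073
After '0': P(biased) = 0.3·0.4073 / (0.3·0.4073 + 0.5·0.5927) ≈ 0.2920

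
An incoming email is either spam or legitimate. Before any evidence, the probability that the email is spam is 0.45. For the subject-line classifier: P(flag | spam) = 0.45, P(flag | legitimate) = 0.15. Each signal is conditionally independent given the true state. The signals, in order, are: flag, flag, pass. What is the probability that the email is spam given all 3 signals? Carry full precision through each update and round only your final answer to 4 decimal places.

After 'flag': P(spam) = 0.45·0.4500 / (0.45·0.4500 + 0.15·0.5500) ≈ 0.7105
After 'flag': P(spam) = 0.45·0.7105 / (0.45·0.7105 + 0.15·0.2895) ≈ 0.8804
After 'pass': P(spam) = 0.55·0.8804 / (0.55·0.8804 + 0.85·0.1196) ≈ 0.8265

0.8265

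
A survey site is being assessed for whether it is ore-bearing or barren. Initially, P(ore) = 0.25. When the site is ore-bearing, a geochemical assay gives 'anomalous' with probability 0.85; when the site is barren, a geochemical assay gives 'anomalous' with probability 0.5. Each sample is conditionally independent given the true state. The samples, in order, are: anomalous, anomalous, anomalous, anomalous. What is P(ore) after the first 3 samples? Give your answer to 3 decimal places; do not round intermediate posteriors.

0.621

Each posterior becomes the prior for the next update.
After 'anomalous': P(ore) = 0.85·0.2500 / (0.85·0.2500 + 0.5·0.7500) ≈ 0.3617
After 'anomalous': P(ore) = 0.85·0.3617 / (0.85·0.3617 + 0.5·0.6383) ≈ 0.4907
After 'anomalous': P(ore) = 0.85·0.4907 / (0.85·0.4907 + 0.5·0.5093) ≈ 0.6209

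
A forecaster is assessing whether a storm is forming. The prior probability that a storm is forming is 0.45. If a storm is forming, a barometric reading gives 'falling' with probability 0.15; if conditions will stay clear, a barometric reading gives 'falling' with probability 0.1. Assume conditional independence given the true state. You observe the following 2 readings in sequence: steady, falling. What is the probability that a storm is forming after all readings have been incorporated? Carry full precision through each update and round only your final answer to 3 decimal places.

0.537

Apply Bayes' rule sequentially, carrying P(storm) forward.
After 'steady': P(storm) = 0.85·0.4500 / (0.85·0.4500 + 0.9·0.5500) ≈ 0.4359
After 'falling': P(storm) = 0.15·0.4359 / (0.15·0.4359 + 0.1·0.5641) ≈ 0.5368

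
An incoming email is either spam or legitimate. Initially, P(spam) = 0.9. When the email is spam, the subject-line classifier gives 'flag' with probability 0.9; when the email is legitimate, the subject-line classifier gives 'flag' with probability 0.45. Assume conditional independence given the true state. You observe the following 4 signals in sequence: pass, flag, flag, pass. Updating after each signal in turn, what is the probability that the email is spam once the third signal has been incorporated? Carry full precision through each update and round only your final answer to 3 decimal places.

0.867

After 'pass': P(spam) = 0.1·0.9000 / (0.1·0.9000 + 0.55·0.1000) ≈ 0.6207
After 'flag': P(spam) = 0.9·0.6207 / (0.9·0.6207 + 0.45·0.3793) ≈ 0.7660
After 'flag': P(spam) = 0.9·0.7660 / (0.9·0.7660 + 0.45·0.2340) ≈ 0.8675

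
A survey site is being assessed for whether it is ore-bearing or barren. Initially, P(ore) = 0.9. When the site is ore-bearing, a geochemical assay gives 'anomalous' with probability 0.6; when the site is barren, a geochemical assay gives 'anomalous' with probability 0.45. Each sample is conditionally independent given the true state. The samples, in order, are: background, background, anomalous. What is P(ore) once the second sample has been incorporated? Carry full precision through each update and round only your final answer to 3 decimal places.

Apply Bayes' rule sequentially, carrying P(ore) forward.
After 'background': P(ore) = 0.4·0.9000 / (0.4·0.9000 + 0.55·0.1000) ≈ 0.8675
After 'background': P(ore) = 0.4·0.8675 / (0.4·0.8675 + 0.55·0.1325) ≈ 0.8264

0.826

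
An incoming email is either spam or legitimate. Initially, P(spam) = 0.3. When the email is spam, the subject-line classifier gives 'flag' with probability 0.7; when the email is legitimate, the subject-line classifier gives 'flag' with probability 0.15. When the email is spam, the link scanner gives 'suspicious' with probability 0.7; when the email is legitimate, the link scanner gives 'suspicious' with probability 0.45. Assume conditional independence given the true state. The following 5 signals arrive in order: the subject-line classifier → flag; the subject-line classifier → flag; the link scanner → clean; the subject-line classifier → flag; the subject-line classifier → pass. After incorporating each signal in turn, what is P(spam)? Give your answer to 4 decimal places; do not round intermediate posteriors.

Each posterior becomes the prior for the next update.
After the subject-line classifier='flag': P(spam) = 0.7·0.3000 / (0.7·0.3000 + 0.15·0.7000) ≈ 0.6667
After the subject-line classifier='flag': P(spam) = 0.7·0.6667 / (0.7·0.6667 + 0.15·0.3333) ≈ 0.9032
After the link scanner='clean': P(spam) = 0.3·0.9032 / (0.3·0.9032 + 0.55·0.0968) ≈ 0.8358
After the subject-line classifier='flag': P(spam) = 0.7·0.8358 / (0.7·0.8358 + 0.15·0.1642) ≈ 0.9596
After the subject-line classifier='pass': P(spam) = 0.3·0.9596 / (0.3·0.9596 + 0.85·0.0404) ≈ 0.8934

0.8934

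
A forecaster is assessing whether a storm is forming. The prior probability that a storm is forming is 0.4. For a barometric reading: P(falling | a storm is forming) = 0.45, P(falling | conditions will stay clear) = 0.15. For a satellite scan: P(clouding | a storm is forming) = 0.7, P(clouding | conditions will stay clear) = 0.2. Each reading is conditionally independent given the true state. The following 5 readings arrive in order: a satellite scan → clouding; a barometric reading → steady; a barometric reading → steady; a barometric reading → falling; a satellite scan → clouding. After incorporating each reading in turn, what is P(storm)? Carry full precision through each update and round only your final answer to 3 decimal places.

0.911

Apply Bayes' rule sequentially, carrying P(storm) forward.
After a satellite scan='clouding': P(storm) = 0.7·0.4000 / (0.7·0.4000 + 0.2·0.6000) ≈ 0.7000
After a barometric reading='steady': P(storm) = 0.55·0.7000 / (0.55·0.7000 + 0.85·0.3000) ≈ 0.6016
After a barometric reading='steady': P(storm) = 0.55·0.6016 / (0.55·0.6016 + 0.85·0.3984) ≈ 0.4942
After a barometric reading='falling': P(storm) = 0.45·0.4942 / (0.45·0.4942 + 0.15·0.5058) ≈ 0.7456
After a satellite scan='clouding': P(storm) = 0.7·0.7456 / (0.7·0.7456 + 0.2·0.2544) ≈ 0.9112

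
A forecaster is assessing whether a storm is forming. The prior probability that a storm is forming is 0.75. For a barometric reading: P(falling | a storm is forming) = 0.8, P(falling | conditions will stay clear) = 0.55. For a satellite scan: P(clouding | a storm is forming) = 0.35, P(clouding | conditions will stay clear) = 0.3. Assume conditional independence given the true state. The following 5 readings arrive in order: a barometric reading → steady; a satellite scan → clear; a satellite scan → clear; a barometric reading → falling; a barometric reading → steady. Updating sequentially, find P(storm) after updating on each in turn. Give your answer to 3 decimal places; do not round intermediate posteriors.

0.426

Apply Bayes' rule sequentially, carrying P(storm) forward.
After a barometric reading='steady': P(storm) = 0.2·0.7500 / (0.2·0.7500 + 0.45·0.2500) ≈ 0.5714
After a satellite scan='clear': P(storm) = 0.65·0.5714 / (0.65·0.5714 + 0.7·0.4286) ≈ 0.5532
After a satellite scan='clear': P(storm) = 0.65·0.5532 / (0.65·0.5532 + 0.7·0.4468) ≈ 0.5348
After a barometric reading='falling': P(storm) = 0.8·0.5348 / (0.8·0.5348 + 0.55·0.4652) ≈ 0.6258
After a barometric reading='steady': P(storm) = 0.2·0.6258 / (0.2·0.6258 + 0.45·0.3742) ≈ 0.4263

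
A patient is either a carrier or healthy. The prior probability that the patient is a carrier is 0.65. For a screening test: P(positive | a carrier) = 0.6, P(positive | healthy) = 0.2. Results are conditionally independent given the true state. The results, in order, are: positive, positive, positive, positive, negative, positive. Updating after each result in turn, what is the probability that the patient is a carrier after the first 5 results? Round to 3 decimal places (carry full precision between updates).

0.987

After 'positive': P(carrier) = 0.6·0.6500 / (0.6·0.6500 + 0.2·0.3500) ≈ 0.8478
After 'positive': P(carrier) = 0.6·0.8478 / (0.6·0.8478 + 0.2·0.1522) ≈ 0.9435
After 'positive': P(carrier) = 0.6·0.9435 / (0.6·0.9435 + 0.2·0.0565) ≈ 0.9804
After 'positive': P(carrier) = 0.6·0.9804 / (0.6·0.9804 + 0.2·0.0196) ≈ 0.9934
After 'negative': P(carrier) = 0.4·0.9934 / (0.4·0.9934 + 0.8·0.0066) ≈ 0.9869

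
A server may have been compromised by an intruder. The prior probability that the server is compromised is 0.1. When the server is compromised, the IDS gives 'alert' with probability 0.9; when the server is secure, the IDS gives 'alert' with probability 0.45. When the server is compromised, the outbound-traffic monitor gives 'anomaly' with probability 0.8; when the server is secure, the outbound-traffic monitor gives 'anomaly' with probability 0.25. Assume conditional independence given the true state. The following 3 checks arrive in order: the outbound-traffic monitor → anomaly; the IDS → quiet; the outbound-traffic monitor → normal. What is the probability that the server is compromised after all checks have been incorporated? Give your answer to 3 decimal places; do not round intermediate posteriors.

0.017

After the outbound-traffic monitor='anomaly': P(compromised) = 0.8·0.1000 / (0.8·0.1000 + 0.25·0.9000) ≈ 0.2623
After the IDS='quiet': P(compromised) = 0.1·0.2623 / (0.1·0.2623 + 0.55·0.7377) ≈ 0.0607
After the outbound-traffic monitor='normal': P(compromised) = 0.2·0.0607 / (0.2·0.0607 + 0.75·0.9393) ≈ 0.0169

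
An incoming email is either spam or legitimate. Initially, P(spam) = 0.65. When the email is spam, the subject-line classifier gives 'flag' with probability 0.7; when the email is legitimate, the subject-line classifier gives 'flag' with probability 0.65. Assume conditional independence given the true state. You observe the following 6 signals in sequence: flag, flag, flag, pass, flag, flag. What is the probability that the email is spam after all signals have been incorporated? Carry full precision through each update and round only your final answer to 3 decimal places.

After 'flag': P(spam) = 0.7·0.6500 / (0.7·0.6500 + 0.65·0.3500) ≈ 0.6667
After 'flag': P(spam) = 0.7·0.6667 / (0.7·0.6667 + 0.65·0.3333) ≈ 0.6829
After 'flag': P(spam) = 0.7·0.6829 / (0.7·0.6829 + 0.65·0.3171) ≈ 0.6988
After 'pass': P(spam) = 0.3·0.6988 / (0.3·0.6988 + 0.35·0.3012) ≈ 0.6653
After 'flag': P(spam) = 0.7·0.6653 / (0.7·0.6653 + 0.65·0.3347) ≈ 0.6816
After 'flag': P(spam) = 0.7·0.6816 / (0.7·0.6816 + 0.65·0.3184) ≈ 0.6975

0.698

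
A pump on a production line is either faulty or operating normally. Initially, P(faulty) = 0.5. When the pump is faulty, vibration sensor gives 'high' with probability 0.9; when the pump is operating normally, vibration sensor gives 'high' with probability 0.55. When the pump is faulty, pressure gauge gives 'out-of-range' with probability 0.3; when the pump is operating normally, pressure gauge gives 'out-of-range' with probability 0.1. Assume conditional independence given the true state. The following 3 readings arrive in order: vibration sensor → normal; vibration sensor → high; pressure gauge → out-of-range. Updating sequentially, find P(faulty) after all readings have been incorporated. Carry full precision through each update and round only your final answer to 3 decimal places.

0.522

After vibration sensor='normal': P(faulty) = 0.1·0.5000 / (0.1·0.5000 + 0.45·0.5000) ≈ 0.1818
After vibration sensor='high': P(faulty) = 0.9·0.1818 / (0.9·0.1818 + 0.55·0.8182) ≈ 0.2667
After pressure gauge='out-of-range': P(faulty) = 0.3·0.2667 / (0.3·0.2667 + 0.1·0.7333) ≈ 0.5217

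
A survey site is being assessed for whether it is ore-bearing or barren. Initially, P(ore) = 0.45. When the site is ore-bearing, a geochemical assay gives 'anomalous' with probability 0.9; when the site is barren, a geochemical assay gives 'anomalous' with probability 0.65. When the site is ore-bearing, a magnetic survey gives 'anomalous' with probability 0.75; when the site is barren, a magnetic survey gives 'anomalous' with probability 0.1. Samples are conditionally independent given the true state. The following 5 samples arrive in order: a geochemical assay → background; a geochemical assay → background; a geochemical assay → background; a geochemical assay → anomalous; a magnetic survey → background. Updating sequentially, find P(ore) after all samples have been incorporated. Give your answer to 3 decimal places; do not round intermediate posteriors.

After a geochemical assay='background': P(ore) = 0.1·0.4500 / (0.1·0.4500 + 0.35·0.5500) ≈ 0.1895
After a geochemical assay='background': P(ore) = 0.1·0.1895 / (0.1·0.1895 + 0.35·0.8105) ≈ 0.0626
After a geochemical assay='background': P(ore) = 0.1·0.0626 / (0.1·0.0626 + 0.35·0.9374) ≈ 0.0187
After a geochemical assay='anomalous': P(ore) = 0.9·0.0187 / (0.9·0.0187 + 0.65·0.9813) ≈ 0.0257
After a magnetic survey='background': P(ore) = 0.25·0.0257 / (0.25·0.0257 + 0.9·0.9743) ≈ 0.0073

0.007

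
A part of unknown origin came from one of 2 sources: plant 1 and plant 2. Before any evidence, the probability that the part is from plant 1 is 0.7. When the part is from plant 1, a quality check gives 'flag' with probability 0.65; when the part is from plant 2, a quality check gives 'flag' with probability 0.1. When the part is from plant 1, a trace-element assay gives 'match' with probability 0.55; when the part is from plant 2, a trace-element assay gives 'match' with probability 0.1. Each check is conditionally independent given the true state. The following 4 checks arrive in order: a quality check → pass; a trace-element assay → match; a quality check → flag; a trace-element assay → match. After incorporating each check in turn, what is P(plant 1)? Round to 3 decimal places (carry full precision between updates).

0.994

After a quality check='pass': P(plant 1) = 0.35·0.7000 / (0.35·0.7000 + 0.9·0.3000) ≈ 0.4757
After a trace-element assay='match': P(plant 1) = 0.55·0.4757 / (0.55·0.4757 + 0.1·0.5243) ≈ 0.8331
After a quality check='flag': P(plant 1) = 0.65·0.8331 / (0.65·0.8331 + 0.1·0.1669) ≈ 0.9701
After a trace-element assay='match': P(plant 1) = 0.55·0.9701 / (0.55·0.9701 + 0.1·0.0299) ≈ 0.9944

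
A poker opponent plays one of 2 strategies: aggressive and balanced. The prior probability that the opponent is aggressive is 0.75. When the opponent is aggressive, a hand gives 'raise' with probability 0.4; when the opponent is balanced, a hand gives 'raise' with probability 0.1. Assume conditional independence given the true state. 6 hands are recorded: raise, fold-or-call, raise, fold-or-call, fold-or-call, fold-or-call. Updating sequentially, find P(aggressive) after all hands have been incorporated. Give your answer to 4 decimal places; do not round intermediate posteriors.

After 'raise': P(aggressive) = 0.4·0.7500 / (0.4·0.7500 + 0.1·0.2500) ≈ 0.9231
After 'fold-or-call': P(aggressive) = 0.6·0.9231 / (0.6·0.9231 + 0.9·0.0769) ≈ 0.8889
After 'raise': P(aggressive) = 0.4·0.8889 / (0.4·0.8889 + 0.1·0.1111) ≈ 0.9697
After 'fold-or-call': P(aggressive) = 0.6·0.9697 / (0.6·0.9697 + 0.9·0.0303) ≈ 0.9552
After 'fold-or-call': P(aggressive) = 0.6·0.9552 / (0.6·0.9552 + 0.9·0.0448) ≈ 0.9343
After 'fold-or-call': P(aggressive) = 0.6·0.9343 / (0.6·0.9343 + 0.9·0.0657) ≈ 0.9046

0.9046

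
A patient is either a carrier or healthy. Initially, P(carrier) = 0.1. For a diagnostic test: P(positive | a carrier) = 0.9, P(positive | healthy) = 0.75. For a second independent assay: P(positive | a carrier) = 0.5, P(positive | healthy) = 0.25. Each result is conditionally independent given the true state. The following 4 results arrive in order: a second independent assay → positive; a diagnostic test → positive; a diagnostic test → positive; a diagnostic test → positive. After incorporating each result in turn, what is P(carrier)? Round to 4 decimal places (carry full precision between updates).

0.2775

After a second independent assay='positive': P(carrier) = 0.5·0.1000 / (0.5·0.1000 + 0.25·0.9000) ≈ 0.1818
After a diagnostic test='positive': P(carrier) = 0.9·0.1818 / (0.9·0.1818 + 0.75·0.8182) ≈ 0.2105
After a diagnostic test='positive': P(carrier) = 0.9·0.2105 / (0.9·0.2105 + 0.75·0.7895) ≈ 0.2424
After a diagnostic test='positive': P(carrier) = 0.9·0.2424 / (0.9·0.2424 + 0.75·0.7576) ≈ 0.2775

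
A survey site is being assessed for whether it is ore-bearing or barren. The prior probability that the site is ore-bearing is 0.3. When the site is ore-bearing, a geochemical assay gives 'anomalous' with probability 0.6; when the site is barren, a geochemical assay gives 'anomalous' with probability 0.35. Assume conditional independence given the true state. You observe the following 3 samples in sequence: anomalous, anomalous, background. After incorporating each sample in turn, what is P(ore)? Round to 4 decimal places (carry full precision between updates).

0.4366

After 'anomalous': P(ore) = 0.6·0.3000 / (0.6·0.3000 + 0.35·0.7000) ≈ 0.4235
After 'anomalous': P(ore) = 0.6·0.4235 / (0.6·0.4235 + 0.35·0.5765) ≈ 0.5574
After 'background': P(ore) = 0.4·0.5574 / (0.4·0.5574 + 0.65·0.4426) ≈ 0.4366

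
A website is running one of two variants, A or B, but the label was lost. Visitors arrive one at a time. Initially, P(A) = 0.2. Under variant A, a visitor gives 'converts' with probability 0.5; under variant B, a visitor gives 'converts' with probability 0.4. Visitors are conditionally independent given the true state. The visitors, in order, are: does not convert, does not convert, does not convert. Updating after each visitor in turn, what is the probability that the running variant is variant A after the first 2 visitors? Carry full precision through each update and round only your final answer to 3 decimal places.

0.148

After 'does not convert': P(A) = 0.5·0.2000 / (0.5·0.2000 + 0.6·0.8000) ≈ 0.1724
After 'does not convert': P(A) = 0.5·0.1724 / (0.5·0.1724 + 0.6·0.8276) ≈ 0.1479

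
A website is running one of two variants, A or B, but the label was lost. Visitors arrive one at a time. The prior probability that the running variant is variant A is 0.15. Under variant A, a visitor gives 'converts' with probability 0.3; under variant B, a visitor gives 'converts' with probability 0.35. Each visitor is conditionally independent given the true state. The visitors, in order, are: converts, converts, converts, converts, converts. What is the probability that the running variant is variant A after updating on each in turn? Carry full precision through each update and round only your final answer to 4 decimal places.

0.0755

Each posterior becomes the prior for the next update.
After 'converts': P(A) = 0.3·0.1500 / (0.3·0.1500 + 0.35·0.8500) ≈ 0.1314
After 'converts': P(A) = 0.3·0.1314 / (0.3·0.1314 + 0.35·0.8686) ≈ 0.1148
After 'converts': P(A) = 0.3·0.1148 / (0.3·0.1148 + 0.35·0.8852) ≈ 0.1000
After 'converts': P(A) = 0.3·0.1000 / (0.3·0.1000 + 0.35·0.9000) ≈ 0.0870
After 'converts': P(A) = 0.3·0.0870 / (0.3·0.0870 + 0.35·0.9130) ≈ 0.0755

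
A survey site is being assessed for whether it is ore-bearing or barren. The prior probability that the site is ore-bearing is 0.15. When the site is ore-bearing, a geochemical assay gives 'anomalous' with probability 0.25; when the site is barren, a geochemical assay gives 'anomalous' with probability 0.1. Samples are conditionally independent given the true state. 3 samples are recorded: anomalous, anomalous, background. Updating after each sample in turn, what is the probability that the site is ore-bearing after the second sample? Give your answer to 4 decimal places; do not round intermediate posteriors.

0.5245

After 'anomalous': P(ore) = 0.25·0.1500 / (0.25·0.1500 + 0.1·0.8500) ≈ 0.3061
After 'anomalous': P(ore) = 0.25·0.3061 / (0.25·0.3061 + 0.1·0.6939) ≈ 0.5245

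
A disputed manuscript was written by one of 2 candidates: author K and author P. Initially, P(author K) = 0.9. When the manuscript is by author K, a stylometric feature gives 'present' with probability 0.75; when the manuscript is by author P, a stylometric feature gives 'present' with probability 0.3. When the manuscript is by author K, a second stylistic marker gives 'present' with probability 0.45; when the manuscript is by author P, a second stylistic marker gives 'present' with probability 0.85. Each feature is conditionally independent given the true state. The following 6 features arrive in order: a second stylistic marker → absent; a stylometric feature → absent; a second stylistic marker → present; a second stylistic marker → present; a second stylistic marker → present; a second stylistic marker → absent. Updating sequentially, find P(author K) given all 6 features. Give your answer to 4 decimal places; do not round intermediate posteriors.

0.8651

After a second stylistic marker='absent': P(author K) = 0.55·0.9000 / (0.55·0.9000 + 0.15·0.1000) ≈ 0.9706
After a stylometric feature='absent': P(author K) = 0.25·0.9706 / (0.25·0.9706 + 0.7·0.0294) ≈ 0.9218
After a second stylistic marker='present': P(author K) = 0.45·0.9218 / (0.45·0.9218 + 0.85·0.0782) ≈ 0.8619
After a second stylistic marker='present': P(author K) = 0.45·0.8619 / (0.45·0.8619 + 0.85·0.1381) ≈ 0.7676
After a second stylistic marker='present': P(author K) = 0.45·0.7676 / (0.45·0.7676 + 0.85·0.2324) ≈ 0.6362
After a second stylistic marker='absent': P(author K) = 0.55·0.6362 / (0.55·0.6362 + 0.15·0.3638) ≈ 0.8651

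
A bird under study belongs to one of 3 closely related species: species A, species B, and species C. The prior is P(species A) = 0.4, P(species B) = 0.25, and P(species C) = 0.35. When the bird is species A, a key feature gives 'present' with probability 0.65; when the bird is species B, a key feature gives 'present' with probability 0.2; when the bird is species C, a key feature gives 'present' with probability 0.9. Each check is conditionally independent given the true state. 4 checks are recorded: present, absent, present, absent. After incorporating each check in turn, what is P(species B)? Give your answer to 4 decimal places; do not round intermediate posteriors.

0.2138

Each posterior becomes the prior for the next update.
After 'present': normaliser = 0.65·0.4000 + 0.2·0.2500 + 0.9·0.3500; P(species A) ≈ 0.4160, P(species B) ≈ 0.0800, P(species C) ≈ 0.5040
After 'absent': normaliser = 0.35·0.4160 + 0.8·0.0800 + 0.1·0.5040; P(species A) ≈ 0.5600, P(species B) ≈ 0.2462, P(species C) ≈ 0.1938
After 'present': normaliser = 0.65·0.5600 + 0.2·0.2462 + 0.9·0.1938; P(species A) ≈ 0.6194, P(species B) ≈ 0.0838, P(species C) ≈ 0.2969
After 'absent': normaliser = 0.35·0.6194 + 0.8·0.0838 + 0.1·0.2969; P(species A) ≈ 0.6915, P(species B) ≈ 0.2138, P(species C) ≈ 0.0947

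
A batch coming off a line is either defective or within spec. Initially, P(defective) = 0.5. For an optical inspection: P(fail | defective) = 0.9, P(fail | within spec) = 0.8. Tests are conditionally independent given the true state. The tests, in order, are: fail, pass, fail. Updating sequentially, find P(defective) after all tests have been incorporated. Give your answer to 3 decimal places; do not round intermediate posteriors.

After 'fail': P(defective) = 0.9·0.5000 / (0.9·0.5000 + 0.8·0.5000) ≈ 0.5294
After 'pass': P(defective) = 0.1·0.5294 / (0.1·0.5294 + 0.2·0.4706) ≈ 0.3600
After 'fail': P(defective) = 0.9·0.3600 / (0.9·0.3600 + 0.8·0.6400) ≈ 0.3876

0.388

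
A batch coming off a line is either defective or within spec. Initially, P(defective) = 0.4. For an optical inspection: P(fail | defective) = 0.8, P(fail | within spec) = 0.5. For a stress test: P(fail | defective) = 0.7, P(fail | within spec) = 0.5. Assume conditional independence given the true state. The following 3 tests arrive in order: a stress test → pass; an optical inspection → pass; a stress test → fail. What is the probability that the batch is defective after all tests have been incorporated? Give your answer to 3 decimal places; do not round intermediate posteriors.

After a stress test='pass': P(defective) = 0.3·0.4000 / (0.3·0.4000 + 0.5·0.6000) ≈ 0.2857
After an optical inspection='pass': P(defective) = 0.2·0.2857 / (0.2·0.2857 + 0.5·0.7143) ≈ 0.1379
After a stress test='fail': P(defective) = 0.7·0.1379 / (0.7·0.1379 + 0.5·0.8621) ≈ 0.1830

0.183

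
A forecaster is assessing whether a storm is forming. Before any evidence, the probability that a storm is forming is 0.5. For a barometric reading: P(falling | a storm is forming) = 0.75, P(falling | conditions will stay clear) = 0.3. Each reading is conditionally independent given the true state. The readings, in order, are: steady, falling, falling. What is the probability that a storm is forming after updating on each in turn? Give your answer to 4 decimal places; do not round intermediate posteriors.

After 'steady': P(storm) = 0.25·0.5000 / (0.25·0.5000 + 0.7·0.5000) ≈ 0.2632
After 'falling': P(storm) = 0.75·0.2632 / (0.75·0.2632 + 0.3·0.7368) ≈ 0.4717
After 'falling': P(storm) = 0.75·0.4717 / (0.75·0.4717 + 0.3·0.5283) ≈ 0.6906

0.6906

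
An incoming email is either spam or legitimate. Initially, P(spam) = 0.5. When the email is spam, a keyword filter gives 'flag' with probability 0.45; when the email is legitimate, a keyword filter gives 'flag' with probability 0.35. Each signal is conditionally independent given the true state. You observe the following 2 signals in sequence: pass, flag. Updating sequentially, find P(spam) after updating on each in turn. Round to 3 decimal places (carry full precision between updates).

After 'pass': P(spam) = 0.55·0.5000 / (0.55·0.5000 + 0.65·0.5000) ≈ 0.4583
After 'flag': P(spam) = 0.45·0.4583 / (0.45·0.4583 + 0.35·0.5417) ≈ 0.5211

0.521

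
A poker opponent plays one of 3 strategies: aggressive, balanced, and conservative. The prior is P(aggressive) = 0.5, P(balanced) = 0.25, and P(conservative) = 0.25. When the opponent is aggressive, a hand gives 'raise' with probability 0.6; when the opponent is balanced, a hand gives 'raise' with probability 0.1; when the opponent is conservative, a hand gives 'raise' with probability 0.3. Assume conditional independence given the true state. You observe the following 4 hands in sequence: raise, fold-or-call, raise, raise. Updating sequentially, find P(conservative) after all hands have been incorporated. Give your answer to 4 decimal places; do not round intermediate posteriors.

Each posterior becomes the prior for the next update.
After 'raise': normaliser = 0.6·0.5000 + 0.1·0.2500 + 0.3·0.2500; P(aggressive) ≈ 0.7500, P(balanced) ≈ 0.0625, P(conservative) ≈ 0.1875
After 'fold-or-call': normaliser = 0.4·0.7500 + 0.9·0.0625 + 0.7·0.1875; P(aggressive) ≈ 0.6154, P(balanced) ≈ 0.1154, P(conservative) ≈ 0.2692
After 'raise': normaliser = 0.6·0.6154 + 0.1·0.1154 + 0.3·0.2692; P(aggressive) ≈ 0.8000, P(balanced) ≈ 0.0250, P(conservative) ≈ 0.1750
After 'raise': normaliser = 0.6·0.8000 + 0.1·0.0250 + 0.3·0.1750; P(aggressive) ≈ 0.8972, P(balanced) ≈ 0.0047, P(conservative) ≈ 0.0981

0.0981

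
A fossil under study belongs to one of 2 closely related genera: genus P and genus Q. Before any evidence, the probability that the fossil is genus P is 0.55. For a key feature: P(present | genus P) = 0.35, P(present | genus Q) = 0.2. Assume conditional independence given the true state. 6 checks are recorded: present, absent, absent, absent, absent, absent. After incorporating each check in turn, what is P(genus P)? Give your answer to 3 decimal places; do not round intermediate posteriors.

After 'present': P(genus P) = 0.35·0.5500 / (0.35·0.5500 + 0.2·0.4500) ≈ 0.6814
After 'absent': P(genus P) = 0.65·0.6814 / (0.65·0.6814 + 0.8·0.3186) ≈ 0.6347
After 'absent': P(genus P) = 0.65·0.6347 / (0.65·0.6347 + 0.8·0.3653) ≈ 0.5854
After 'absent': P(genus P) = 0.65·0.5854 / (0.65·0.5854 + 0.8·0.4146) ≈ 0.5343
After 'absent': P(genus P) = 0.65·0.5343 / (0.65·0.5343 + 0.8·0.4657) ≈ 0.4824
After 'absent': P(genus P) = 0.65·0.4824 / (0.65·0.4824 + 0.8·0.5176) ≈ 0.4310

0.431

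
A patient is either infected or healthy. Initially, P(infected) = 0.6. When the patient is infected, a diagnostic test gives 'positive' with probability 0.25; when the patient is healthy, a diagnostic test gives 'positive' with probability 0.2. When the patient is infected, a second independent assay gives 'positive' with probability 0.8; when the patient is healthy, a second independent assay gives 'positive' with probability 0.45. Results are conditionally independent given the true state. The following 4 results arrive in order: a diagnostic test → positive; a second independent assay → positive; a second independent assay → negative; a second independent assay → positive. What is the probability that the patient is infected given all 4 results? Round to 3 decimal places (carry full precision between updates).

0.683

After a diagnostic test='positive': P(infected) = 0.25·0.6000 / (0.25·0.6000 + 0.2·0.4000) ≈ 0.6522
After a second independent assay='positive': P(infected) = 0.8·0.6522 / (0.8·0.6522 + 0.45·0.3478) ≈ 0.7692
After a second independent assay='negative': P(infected) = 0.2·0.7692 / (0.2·0.7692 + 0.55·0.2308) ≈ 0.5479
After a second independent assay='positive': P(infected) = 0.8·0.5479 / (0.8·0.5479 + 0.45·0.4521) ≈ 0.6830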